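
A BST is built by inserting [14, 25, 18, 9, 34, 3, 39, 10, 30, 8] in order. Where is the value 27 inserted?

Starting tree (level order): [14, 9, 25, 3, 10, 18, 34, None, 8, None, None, None, None, 30, 39]
Insertion path: 14 -> 25 -> 34 -> 30
Result: insert 27 as left child of 30
Final tree (level order): [14, 9, 25, 3, 10, 18, 34, None, 8, None, None, None, None, 30, 39, None, None, 27]


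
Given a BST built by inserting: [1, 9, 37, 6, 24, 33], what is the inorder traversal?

Tree insertion order: [1, 9, 37, 6, 24, 33]
Tree (level-order array): [1, None, 9, 6, 37, None, None, 24, None, None, 33]
Inorder traversal: [1, 6, 9, 24, 33, 37]


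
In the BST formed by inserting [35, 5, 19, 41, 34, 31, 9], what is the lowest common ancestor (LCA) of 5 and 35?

Tree insertion order: [35, 5, 19, 41, 34, 31, 9]
Tree (level-order array): [35, 5, 41, None, 19, None, None, 9, 34, None, None, 31]
In a BST, the LCA of p=5, q=35 is the first node v on the
root-to-leaf path with p <= v <= q (go left if both < v, right if both > v).
Walk from root:
  at 35: 5 <= 35 <= 35, this is the LCA
LCA = 35


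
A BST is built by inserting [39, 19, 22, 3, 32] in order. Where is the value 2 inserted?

Starting tree (level order): [39, 19, None, 3, 22, None, None, None, 32]
Insertion path: 39 -> 19 -> 3
Result: insert 2 as left child of 3
Final tree (level order): [39, 19, None, 3, 22, 2, None, None, 32]


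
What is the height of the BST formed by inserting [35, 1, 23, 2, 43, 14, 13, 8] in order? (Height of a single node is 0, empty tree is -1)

Insertion order: [35, 1, 23, 2, 43, 14, 13, 8]
Tree (level-order array): [35, 1, 43, None, 23, None, None, 2, None, None, 14, 13, None, 8]
Compute height bottom-up (empty subtree = -1):
  height(8) = 1 + max(-1, -1) = 0
  height(13) = 1 + max(0, -1) = 1
  height(14) = 1 + max(1, -1) = 2
  height(2) = 1 + max(-1, 2) = 3
  height(23) = 1 + max(3, -1) = 4
  height(1) = 1 + max(-1, 4) = 5
  height(43) = 1 + max(-1, -1) = 0
  height(35) = 1 + max(5, 0) = 6
Height = 6


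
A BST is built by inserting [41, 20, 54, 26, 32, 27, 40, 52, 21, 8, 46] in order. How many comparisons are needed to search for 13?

Search path for 13: 41 -> 20 -> 8
Found: False
Comparisons: 3


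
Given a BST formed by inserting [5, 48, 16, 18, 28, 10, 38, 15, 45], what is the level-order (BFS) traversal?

Tree insertion order: [5, 48, 16, 18, 28, 10, 38, 15, 45]
Tree (level-order array): [5, None, 48, 16, None, 10, 18, None, 15, None, 28, None, None, None, 38, None, 45]
BFS from the root, enqueuing left then right child of each popped node:
  queue [5] -> pop 5, enqueue [48], visited so far: [5]
  queue [48] -> pop 48, enqueue [16], visited so far: [5, 48]
  queue [16] -> pop 16, enqueue [10, 18], visited so far: [5, 48, 16]
  queue [10, 18] -> pop 10, enqueue [15], visited so far: [5, 48, 16, 10]
  queue [18, 15] -> pop 18, enqueue [28], visited so far: [5, 48, 16, 10, 18]
  queue [15, 28] -> pop 15, enqueue [none], visited so far: [5, 48, 16, 10, 18, 15]
  queue [28] -> pop 28, enqueue [38], visited so far: [5, 48, 16, 10, 18, 15, 28]
  queue [38] -> pop 38, enqueue [45], visited so far: [5, 48, 16, 10, 18, 15, 28, 38]
  queue [45] -> pop 45, enqueue [none], visited so far: [5, 48, 16, 10, 18, 15, 28, 38, 45]
Result: [5, 48, 16, 10, 18, 15, 28, 38, 45]


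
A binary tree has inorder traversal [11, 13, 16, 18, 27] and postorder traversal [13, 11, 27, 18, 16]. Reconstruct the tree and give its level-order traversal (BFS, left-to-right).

Inorder:   [11, 13, 16, 18, 27]
Postorder: [13, 11, 27, 18, 16]
Algorithm: postorder visits root last, so walk postorder right-to-left;
each value is the root of the current inorder slice — split it at that
value, recurse on the right subtree first, then the left.
Recursive splits:
  root=16; inorder splits into left=[11, 13], right=[18, 27]
  root=18; inorder splits into left=[], right=[27]
  root=27; inorder splits into left=[], right=[]
  root=11; inorder splits into left=[], right=[13]
  root=13; inorder splits into left=[], right=[]
Reconstructed level-order: [16, 11, 18, 13, 27]


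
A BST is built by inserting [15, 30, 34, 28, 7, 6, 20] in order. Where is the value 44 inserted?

Starting tree (level order): [15, 7, 30, 6, None, 28, 34, None, None, 20]
Insertion path: 15 -> 30 -> 34
Result: insert 44 as right child of 34
Final tree (level order): [15, 7, 30, 6, None, 28, 34, None, None, 20, None, None, 44]


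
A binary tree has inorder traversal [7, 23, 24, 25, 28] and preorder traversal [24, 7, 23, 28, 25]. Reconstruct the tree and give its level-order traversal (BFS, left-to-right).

Inorder:  [7, 23, 24, 25, 28]
Preorder: [24, 7, 23, 28, 25]
Algorithm: preorder visits root first, so consume preorder in order;
for each root, split the current inorder slice at that value into
left-subtree inorder and right-subtree inorder, then recurse.
Recursive splits:
  root=24; inorder splits into left=[7, 23], right=[25, 28]
  root=7; inorder splits into left=[], right=[23]
  root=23; inorder splits into left=[], right=[]
  root=28; inorder splits into left=[25], right=[]
  root=25; inorder splits into left=[], right=[]
Reconstructed level-order: [24, 7, 28, 23, 25]


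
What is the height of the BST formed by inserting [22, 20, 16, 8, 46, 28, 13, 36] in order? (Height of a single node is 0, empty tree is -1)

Insertion order: [22, 20, 16, 8, 46, 28, 13, 36]
Tree (level-order array): [22, 20, 46, 16, None, 28, None, 8, None, None, 36, None, 13]
Compute height bottom-up (empty subtree = -1):
  height(13) = 1 + max(-1, -1) = 0
  height(8) = 1 + max(-1, 0) = 1
  height(16) = 1 + max(1, -1) = 2
  height(20) = 1 + max(2, -1) = 3
  height(36) = 1 + max(-1, -1) = 0
  height(28) = 1 + max(-1, 0) = 1
  height(46) = 1 + max(1, -1) = 2
  height(22) = 1 + max(3, 2) = 4
Height = 4


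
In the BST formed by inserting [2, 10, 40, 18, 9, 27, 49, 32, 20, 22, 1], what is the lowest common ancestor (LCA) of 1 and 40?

Tree insertion order: [2, 10, 40, 18, 9, 27, 49, 32, 20, 22, 1]
Tree (level-order array): [2, 1, 10, None, None, 9, 40, None, None, 18, 49, None, 27, None, None, 20, 32, None, 22]
In a BST, the LCA of p=1, q=40 is the first node v on the
root-to-leaf path with p <= v <= q (go left if both < v, right if both > v).
Walk from root:
  at 2: 1 <= 2 <= 40, this is the LCA
LCA = 2


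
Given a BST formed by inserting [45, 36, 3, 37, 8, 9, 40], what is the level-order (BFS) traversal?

Tree insertion order: [45, 36, 3, 37, 8, 9, 40]
Tree (level-order array): [45, 36, None, 3, 37, None, 8, None, 40, None, 9]
BFS from the root, enqueuing left then right child of each popped node:
  queue [45] -> pop 45, enqueue [36], visited so far: [45]
  queue [36] -> pop 36, enqueue [3, 37], visited so far: [45, 36]
  queue [3, 37] -> pop 3, enqueue [8], visited so far: [45, 36, 3]
  queue [37, 8] -> pop 37, enqueue [40], visited so far: [45, 36, 3, 37]
  queue [8, 40] -> pop 8, enqueue [9], visited so far: [45, 36, 3, 37, 8]
  queue [40, 9] -> pop 40, enqueue [none], visited so far: [45, 36, 3, 37, 8, 40]
  queue [9] -> pop 9, enqueue [none], visited so far: [45, 36, 3, 37, 8, 40, 9]
Result: [45, 36, 3, 37, 8, 40, 9]


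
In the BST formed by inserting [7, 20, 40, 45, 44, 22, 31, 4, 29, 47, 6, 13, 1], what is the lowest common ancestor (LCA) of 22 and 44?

Tree insertion order: [7, 20, 40, 45, 44, 22, 31, 4, 29, 47, 6, 13, 1]
Tree (level-order array): [7, 4, 20, 1, 6, 13, 40, None, None, None, None, None, None, 22, 45, None, 31, 44, 47, 29]
In a BST, the LCA of p=22, q=44 is the first node v on the
root-to-leaf path with p <= v <= q (go left if both < v, right if both > v).
Walk from root:
  at 7: both 22 and 44 > 7, go right
  at 20: both 22 and 44 > 20, go right
  at 40: 22 <= 40 <= 44, this is the LCA
LCA = 40


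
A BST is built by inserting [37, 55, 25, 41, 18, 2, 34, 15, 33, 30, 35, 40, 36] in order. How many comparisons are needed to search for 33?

Search path for 33: 37 -> 25 -> 34 -> 33
Found: True
Comparisons: 4


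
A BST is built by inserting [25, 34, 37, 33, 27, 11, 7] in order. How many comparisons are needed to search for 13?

Search path for 13: 25 -> 11
Found: False
Comparisons: 2


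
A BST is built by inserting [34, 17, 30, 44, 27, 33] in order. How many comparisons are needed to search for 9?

Search path for 9: 34 -> 17
Found: False
Comparisons: 2


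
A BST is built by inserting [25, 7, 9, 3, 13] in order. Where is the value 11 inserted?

Starting tree (level order): [25, 7, None, 3, 9, None, None, None, 13]
Insertion path: 25 -> 7 -> 9 -> 13
Result: insert 11 as left child of 13
Final tree (level order): [25, 7, None, 3, 9, None, None, None, 13, 11]


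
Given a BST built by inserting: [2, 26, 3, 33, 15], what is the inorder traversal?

Tree insertion order: [2, 26, 3, 33, 15]
Tree (level-order array): [2, None, 26, 3, 33, None, 15]
Inorder traversal: [2, 3, 15, 26, 33]


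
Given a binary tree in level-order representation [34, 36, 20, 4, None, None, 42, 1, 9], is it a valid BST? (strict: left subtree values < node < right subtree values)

Level-order array: [34, 36, 20, 4, None, None, 42, 1, 9]
Validate using subtree bounds (lo, hi): at each node, require lo < value < hi,
then recurse left with hi=value and right with lo=value.
Preorder trace (stopping at first violation):
  at node 34 with bounds (-inf, +inf): OK
  at node 36 with bounds (-inf, 34): VIOLATION
Node 36 violates its bound: not (-inf < 36 < 34).
Result: Not a valid BST


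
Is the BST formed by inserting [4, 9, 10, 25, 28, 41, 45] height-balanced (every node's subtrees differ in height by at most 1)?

Tree (level-order array): [4, None, 9, None, 10, None, 25, None, 28, None, 41, None, 45]
Definition: a tree is height-balanced if, at every node, |h(left) - h(right)| <= 1 (empty subtree has height -1).
Bottom-up per-node check:
  node 45: h_left=-1, h_right=-1, diff=0 [OK], height=0
  node 41: h_left=-1, h_right=0, diff=1 [OK], height=1
  node 28: h_left=-1, h_right=1, diff=2 [FAIL (|-1-1|=2 > 1)], height=2
  node 25: h_left=-1, h_right=2, diff=3 [FAIL (|-1-2|=3 > 1)], height=3
  node 10: h_left=-1, h_right=3, diff=4 [FAIL (|-1-3|=4 > 1)], height=4
  node 9: h_left=-1, h_right=4, diff=5 [FAIL (|-1-4|=5 > 1)], height=5
  node 4: h_left=-1, h_right=5, diff=6 [FAIL (|-1-5|=6 > 1)], height=6
Node 28 violates the condition: |-1 - 1| = 2 > 1.
Result: Not balanced


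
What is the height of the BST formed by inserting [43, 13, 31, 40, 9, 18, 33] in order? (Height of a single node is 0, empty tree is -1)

Insertion order: [43, 13, 31, 40, 9, 18, 33]
Tree (level-order array): [43, 13, None, 9, 31, None, None, 18, 40, None, None, 33]
Compute height bottom-up (empty subtree = -1):
  height(9) = 1 + max(-1, -1) = 0
  height(18) = 1 + max(-1, -1) = 0
  height(33) = 1 + max(-1, -1) = 0
  height(40) = 1 + max(0, -1) = 1
  height(31) = 1 + max(0, 1) = 2
  height(13) = 1 + max(0, 2) = 3
  height(43) = 1 + max(3, -1) = 4
Height = 4


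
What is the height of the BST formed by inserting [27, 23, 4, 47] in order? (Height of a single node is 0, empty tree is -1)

Insertion order: [27, 23, 4, 47]
Tree (level-order array): [27, 23, 47, 4]
Compute height bottom-up (empty subtree = -1):
  height(4) = 1 + max(-1, -1) = 0
  height(23) = 1 + max(0, -1) = 1
  height(47) = 1 + max(-1, -1) = 0
  height(27) = 1 + max(1, 0) = 2
Height = 2


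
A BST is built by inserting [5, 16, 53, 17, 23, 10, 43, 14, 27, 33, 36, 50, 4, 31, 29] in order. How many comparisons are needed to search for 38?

Search path for 38: 5 -> 16 -> 53 -> 17 -> 23 -> 43 -> 27 -> 33 -> 36
Found: False
Comparisons: 9


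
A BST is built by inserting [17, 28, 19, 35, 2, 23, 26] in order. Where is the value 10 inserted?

Starting tree (level order): [17, 2, 28, None, None, 19, 35, None, 23, None, None, None, 26]
Insertion path: 17 -> 2
Result: insert 10 as right child of 2
Final tree (level order): [17, 2, 28, None, 10, 19, 35, None, None, None, 23, None, None, None, 26]


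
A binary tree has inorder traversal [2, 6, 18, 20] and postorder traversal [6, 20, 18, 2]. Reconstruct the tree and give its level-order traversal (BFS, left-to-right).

Inorder:   [2, 6, 18, 20]
Postorder: [6, 20, 18, 2]
Algorithm: postorder visits root last, so walk postorder right-to-left;
each value is the root of the current inorder slice — split it at that
value, recurse on the right subtree first, then the left.
Recursive splits:
  root=2; inorder splits into left=[], right=[6, 18, 20]
  root=18; inorder splits into left=[6], right=[20]
  root=20; inorder splits into left=[], right=[]
  root=6; inorder splits into left=[], right=[]
Reconstructed level-order: [2, 18, 6, 20]


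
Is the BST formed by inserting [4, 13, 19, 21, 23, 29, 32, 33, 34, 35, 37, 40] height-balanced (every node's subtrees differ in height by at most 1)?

Tree (level-order array): [4, None, 13, None, 19, None, 21, None, 23, None, 29, None, 32, None, 33, None, 34, None, 35, None, 37, None, 40]
Definition: a tree is height-balanced if, at every node, |h(left) - h(right)| <= 1 (empty subtree has height -1).
Bottom-up per-node check:
  node 40: h_left=-1, h_right=-1, diff=0 [OK], height=0
  node 37: h_left=-1, h_right=0, diff=1 [OK], height=1
  node 35: h_left=-1, h_right=1, diff=2 [FAIL (|-1-1|=2 > 1)], height=2
  node 34: h_left=-1, h_right=2, diff=3 [FAIL (|-1-2|=3 > 1)], height=3
  node 33: h_left=-1, h_right=3, diff=4 [FAIL (|-1-3|=4 > 1)], height=4
  node 32: h_left=-1, h_right=4, diff=5 [FAIL (|-1-4|=5 > 1)], height=5
  node 29: h_left=-1, h_right=5, diff=6 [FAIL (|-1-5|=6 > 1)], height=6
  node 23: h_left=-1, h_right=6, diff=7 [FAIL (|-1-6|=7 > 1)], height=7
  node 21: h_left=-1, h_right=7, diff=8 [FAIL (|-1-7|=8 > 1)], height=8
  node 19: h_left=-1, h_right=8, diff=9 [FAIL (|-1-8|=9 > 1)], height=9
  node 13: h_left=-1, h_right=9, diff=10 [FAIL (|-1-9|=10 > 1)], height=10
  node 4: h_left=-1, h_right=10, diff=11 [FAIL (|-1-10|=11 > 1)], height=11
Node 35 violates the condition: |-1 - 1| = 2 > 1.
Result: Not balanced


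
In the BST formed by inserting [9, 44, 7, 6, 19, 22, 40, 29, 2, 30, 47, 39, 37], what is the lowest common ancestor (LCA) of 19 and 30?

Tree insertion order: [9, 44, 7, 6, 19, 22, 40, 29, 2, 30, 47, 39, 37]
Tree (level-order array): [9, 7, 44, 6, None, 19, 47, 2, None, None, 22, None, None, None, None, None, 40, 29, None, None, 30, None, 39, 37]
In a BST, the LCA of p=19, q=30 is the first node v on the
root-to-leaf path with p <= v <= q (go left if both < v, right if both > v).
Walk from root:
  at 9: both 19 and 30 > 9, go right
  at 44: both 19 and 30 < 44, go left
  at 19: 19 <= 19 <= 30, this is the LCA
LCA = 19


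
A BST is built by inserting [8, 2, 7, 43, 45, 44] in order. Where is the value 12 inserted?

Starting tree (level order): [8, 2, 43, None, 7, None, 45, None, None, 44]
Insertion path: 8 -> 43
Result: insert 12 as left child of 43
Final tree (level order): [8, 2, 43, None, 7, 12, 45, None, None, None, None, 44]


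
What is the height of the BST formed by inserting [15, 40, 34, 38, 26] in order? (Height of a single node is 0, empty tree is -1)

Insertion order: [15, 40, 34, 38, 26]
Tree (level-order array): [15, None, 40, 34, None, 26, 38]
Compute height bottom-up (empty subtree = -1):
  height(26) = 1 + max(-1, -1) = 0
  height(38) = 1 + max(-1, -1) = 0
  height(34) = 1 + max(0, 0) = 1
  height(40) = 1 + max(1, -1) = 2
  height(15) = 1 + max(-1, 2) = 3
Height = 3


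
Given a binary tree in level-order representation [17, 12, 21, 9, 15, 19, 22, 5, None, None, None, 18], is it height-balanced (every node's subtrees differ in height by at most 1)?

Tree (level-order array): [17, 12, 21, 9, 15, 19, 22, 5, None, None, None, 18]
Definition: a tree is height-balanced if, at every node, |h(left) - h(right)| <= 1 (empty subtree has height -1).
Bottom-up per-node check:
  node 5: h_left=-1, h_right=-1, diff=0 [OK], height=0
  node 9: h_left=0, h_right=-1, diff=1 [OK], height=1
  node 15: h_left=-1, h_right=-1, diff=0 [OK], height=0
  node 12: h_left=1, h_right=0, diff=1 [OK], height=2
  node 18: h_left=-1, h_right=-1, diff=0 [OK], height=0
  node 19: h_left=0, h_right=-1, diff=1 [OK], height=1
  node 22: h_left=-1, h_right=-1, diff=0 [OK], height=0
  node 21: h_left=1, h_right=0, diff=1 [OK], height=2
  node 17: h_left=2, h_right=2, diff=0 [OK], height=3
All nodes satisfy the balance condition.
Result: Balanced


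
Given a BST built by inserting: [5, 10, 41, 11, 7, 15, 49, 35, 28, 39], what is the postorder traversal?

Tree insertion order: [5, 10, 41, 11, 7, 15, 49, 35, 28, 39]
Tree (level-order array): [5, None, 10, 7, 41, None, None, 11, 49, None, 15, None, None, None, 35, 28, 39]
Postorder traversal: [7, 28, 39, 35, 15, 11, 49, 41, 10, 5]


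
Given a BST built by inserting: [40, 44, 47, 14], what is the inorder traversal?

Tree insertion order: [40, 44, 47, 14]
Tree (level-order array): [40, 14, 44, None, None, None, 47]
Inorder traversal: [14, 40, 44, 47]


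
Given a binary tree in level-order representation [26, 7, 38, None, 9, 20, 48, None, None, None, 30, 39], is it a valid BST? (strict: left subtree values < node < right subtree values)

Level-order array: [26, 7, 38, None, 9, 20, 48, None, None, None, 30, 39]
Validate using subtree bounds (lo, hi): at each node, require lo < value < hi,
then recurse left with hi=value and right with lo=value.
Preorder trace (stopping at first violation):
  at node 26 with bounds (-inf, +inf): OK
  at node 7 with bounds (-inf, 26): OK
  at node 9 with bounds (7, 26): OK
  at node 38 with bounds (26, +inf): OK
  at node 20 with bounds (26, 38): VIOLATION
Node 20 violates its bound: not (26 < 20 < 38).
Result: Not a valid BST


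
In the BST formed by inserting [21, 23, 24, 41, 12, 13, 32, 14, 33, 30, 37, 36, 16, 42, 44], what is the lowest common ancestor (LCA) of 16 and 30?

Tree insertion order: [21, 23, 24, 41, 12, 13, 32, 14, 33, 30, 37, 36, 16, 42, 44]
Tree (level-order array): [21, 12, 23, None, 13, None, 24, None, 14, None, 41, None, 16, 32, 42, None, None, 30, 33, None, 44, None, None, None, 37, None, None, 36]
In a BST, the LCA of p=16, q=30 is the first node v on the
root-to-leaf path with p <= v <= q (go left if both < v, right if both > v).
Walk from root:
  at 21: 16 <= 21 <= 30, this is the LCA
LCA = 21


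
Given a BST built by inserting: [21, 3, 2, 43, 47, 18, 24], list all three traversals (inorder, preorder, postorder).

Tree insertion order: [21, 3, 2, 43, 47, 18, 24]
Tree (level-order array): [21, 3, 43, 2, 18, 24, 47]
Inorder (L, root, R): [2, 3, 18, 21, 24, 43, 47]
Preorder (root, L, R): [21, 3, 2, 18, 43, 24, 47]
Postorder (L, R, root): [2, 18, 3, 24, 47, 43, 21]


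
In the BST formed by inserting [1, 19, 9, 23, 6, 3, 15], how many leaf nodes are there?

Tree built from: [1, 19, 9, 23, 6, 3, 15]
Tree (level-order array): [1, None, 19, 9, 23, 6, 15, None, None, 3]
Rule: A leaf has 0 children.
Per-node child counts:
  node 1: 1 child(ren)
  node 19: 2 child(ren)
  node 9: 2 child(ren)
  node 6: 1 child(ren)
  node 3: 0 child(ren)
  node 15: 0 child(ren)
  node 23: 0 child(ren)
Matching nodes: [3, 15, 23]
Count of leaf nodes: 3


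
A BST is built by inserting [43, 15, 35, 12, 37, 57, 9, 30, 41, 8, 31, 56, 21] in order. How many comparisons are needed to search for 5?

Search path for 5: 43 -> 15 -> 12 -> 9 -> 8
Found: False
Comparisons: 5


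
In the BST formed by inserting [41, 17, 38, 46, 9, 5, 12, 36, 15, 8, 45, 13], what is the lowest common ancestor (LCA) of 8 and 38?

Tree insertion order: [41, 17, 38, 46, 9, 5, 12, 36, 15, 8, 45, 13]
Tree (level-order array): [41, 17, 46, 9, 38, 45, None, 5, 12, 36, None, None, None, None, 8, None, 15, None, None, None, None, 13]
In a BST, the LCA of p=8, q=38 is the first node v on the
root-to-leaf path with p <= v <= q (go left if both < v, right if both > v).
Walk from root:
  at 41: both 8 and 38 < 41, go left
  at 17: 8 <= 17 <= 38, this is the LCA
LCA = 17


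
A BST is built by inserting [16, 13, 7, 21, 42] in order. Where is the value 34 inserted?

Starting tree (level order): [16, 13, 21, 7, None, None, 42]
Insertion path: 16 -> 21 -> 42
Result: insert 34 as left child of 42
Final tree (level order): [16, 13, 21, 7, None, None, 42, None, None, 34]


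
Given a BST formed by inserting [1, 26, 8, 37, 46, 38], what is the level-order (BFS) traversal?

Tree insertion order: [1, 26, 8, 37, 46, 38]
Tree (level-order array): [1, None, 26, 8, 37, None, None, None, 46, 38]
BFS from the root, enqueuing left then right child of each popped node:
  queue [1] -> pop 1, enqueue [26], visited so far: [1]
  queue [26] -> pop 26, enqueue [8, 37], visited so far: [1, 26]
  queue [8, 37] -> pop 8, enqueue [none], visited so far: [1, 26, 8]
  queue [37] -> pop 37, enqueue [46], visited so far: [1, 26, 8, 37]
  queue [46] -> pop 46, enqueue [38], visited so far: [1, 26, 8, 37, 46]
  queue [38] -> pop 38, enqueue [none], visited so far: [1, 26, 8, 37, 46, 38]
Result: [1, 26, 8, 37, 46, 38]


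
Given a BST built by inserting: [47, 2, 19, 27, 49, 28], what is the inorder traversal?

Tree insertion order: [47, 2, 19, 27, 49, 28]
Tree (level-order array): [47, 2, 49, None, 19, None, None, None, 27, None, 28]
Inorder traversal: [2, 19, 27, 28, 47, 49]


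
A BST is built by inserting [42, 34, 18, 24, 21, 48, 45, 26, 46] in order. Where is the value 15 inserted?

Starting tree (level order): [42, 34, 48, 18, None, 45, None, None, 24, None, 46, 21, 26]
Insertion path: 42 -> 34 -> 18
Result: insert 15 as left child of 18
Final tree (level order): [42, 34, 48, 18, None, 45, None, 15, 24, None, 46, None, None, 21, 26]


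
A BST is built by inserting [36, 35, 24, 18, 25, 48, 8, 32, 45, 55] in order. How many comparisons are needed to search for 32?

Search path for 32: 36 -> 35 -> 24 -> 25 -> 32
Found: True
Comparisons: 5


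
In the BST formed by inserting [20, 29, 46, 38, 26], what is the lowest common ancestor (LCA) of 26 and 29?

Tree insertion order: [20, 29, 46, 38, 26]
Tree (level-order array): [20, None, 29, 26, 46, None, None, 38]
In a BST, the LCA of p=26, q=29 is the first node v on the
root-to-leaf path with p <= v <= q (go left if both < v, right if both > v).
Walk from root:
  at 20: both 26 and 29 > 20, go right
  at 29: 26 <= 29 <= 29, this is the LCA
LCA = 29


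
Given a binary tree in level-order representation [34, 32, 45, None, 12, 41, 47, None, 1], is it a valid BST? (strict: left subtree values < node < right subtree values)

Level-order array: [34, 32, 45, None, 12, 41, 47, None, 1]
Validate using subtree bounds (lo, hi): at each node, require lo < value < hi,
then recurse left with hi=value and right with lo=value.
Preorder trace (stopping at first violation):
  at node 34 with bounds (-inf, +inf): OK
  at node 32 with bounds (-inf, 34): OK
  at node 12 with bounds (32, 34): VIOLATION
Node 12 violates its bound: not (32 < 12 < 34).
Result: Not a valid BST


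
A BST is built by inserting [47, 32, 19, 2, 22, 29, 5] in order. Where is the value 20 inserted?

Starting tree (level order): [47, 32, None, 19, None, 2, 22, None, 5, None, 29]
Insertion path: 47 -> 32 -> 19 -> 22
Result: insert 20 as left child of 22
Final tree (level order): [47, 32, None, 19, None, 2, 22, None, 5, 20, 29]


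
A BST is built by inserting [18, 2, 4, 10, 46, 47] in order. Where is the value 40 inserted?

Starting tree (level order): [18, 2, 46, None, 4, None, 47, None, 10]
Insertion path: 18 -> 46
Result: insert 40 as left child of 46
Final tree (level order): [18, 2, 46, None, 4, 40, 47, None, 10]


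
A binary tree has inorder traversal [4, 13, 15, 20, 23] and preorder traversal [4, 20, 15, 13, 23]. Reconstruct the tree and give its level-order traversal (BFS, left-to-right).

Inorder:  [4, 13, 15, 20, 23]
Preorder: [4, 20, 15, 13, 23]
Algorithm: preorder visits root first, so consume preorder in order;
for each root, split the current inorder slice at that value into
left-subtree inorder and right-subtree inorder, then recurse.
Recursive splits:
  root=4; inorder splits into left=[], right=[13, 15, 20, 23]
  root=20; inorder splits into left=[13, 15], right=[23]
  root=15; inorder splits into left=[13], right=[]
  root=13; inorder splits into left=[], right=[]
  root=23; inorder splits into left=[], right=[]
Reconstructed level-order: [4, 20, 15, 23, 13]


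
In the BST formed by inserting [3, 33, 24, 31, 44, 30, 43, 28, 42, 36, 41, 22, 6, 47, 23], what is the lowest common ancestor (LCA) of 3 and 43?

Tree insertion order: [3, 33, 24, 31, 44, 30, 43, 28, 42, 36, 41, 22, 6, 47, 23]
Tree (level-order array): [3, None, 33, 24, 44, 22, 31, 43, 47, 6, 23, 30, None, 42, None, None, None, None, None, None, None, 28, None, 36, None, None, None, None, 41]
In a BST, the LCA of p=3, q=43 is the first node v on the
root-to-leaf path with p <= v <= q (go left if both < v, right if both > v).
Walk from root:
  at 3: 3 <= 3 <= 43, this is the LCA
LCA = 3


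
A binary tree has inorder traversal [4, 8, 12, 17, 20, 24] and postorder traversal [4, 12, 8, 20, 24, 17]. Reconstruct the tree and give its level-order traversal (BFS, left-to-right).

Inorder:   [4, 8, 12, 17, 20, 24]
Postorder: [4, 12, 8, 20, 24, 17]
Algorithm: postorder visits root last, so walk postorder right-to-left;
each value is the root of the current inorder slice — split it at that
value, recurse on the right subtree first, then the left.
Recursive splits:
  root=17; inorder splits into left=[4, 8, 12], right=[20, 24]
  root=24; inorder splits into left=[20], right=[]
  root=20; inorder splits into left=[], right=[]
  root=8; inorder splits into left=[4], right=[12]
  root=12; inorder splits into left=[], right=[]
  root=4; inorder splits into left=[], right=[]
Reconstructed level-order: [17, 8, 24, 4, 12, 20]


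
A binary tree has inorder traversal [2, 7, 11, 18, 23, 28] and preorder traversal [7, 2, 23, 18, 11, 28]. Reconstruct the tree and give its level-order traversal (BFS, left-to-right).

Inorder:  [2, 7, 11, 18, 23, 28]
Preorder: [7, 2, 23, 18, 11, 28]
Algorithm: preorder visits root first, so consume preorder in order;
for each root, split the current inorder slice at that value into
left-subtree inorder and right-subtree inorder, then recurse.
Recursive splits:
  root=7; inorder splits into left=[2], right=[11, 18, 23, 28]
  root=2; inorder splits into left=[], right=[]
  root=23; inorder splits into left=[11, 18], right=[28]
  root=18; inorder splits into left=[11], right=[]
  root=11; inorder splits into left=[], right=[]
  root=28; inorder splits into left=[], right=[]
Reconstructed level-order: [7, 2, 23, 18, 28, 11]


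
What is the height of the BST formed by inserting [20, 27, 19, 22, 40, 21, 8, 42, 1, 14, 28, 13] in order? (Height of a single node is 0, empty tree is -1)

Insertion order: [20, 27, 19, 22, 40, 21, 8, 42, 1, 14, 28, 13]
Tree (level-order array): [20, 19, 27, 8, None, 22, 40, 1, 14, 21, None, 28, 42, None, None, 13]
Compute height bottom-up (empty subtree = -1):
  height(1) = 1 + max(-1, -1) = 0
  height(13) = 1 + max(-1, -1) = 0
  height(14) = 1 + max(0, -1) = 1
  height(8) = 1 + max(0, 1) = 2
  height(19) = 1 + max(2, -1) = 3
  height(21) = 1 + max(-1, -1) = 0
  height(22) = 1 + max(0, -1) = 1
  height(28) = 1 + max(-1, -1) = 0
  height(42) = 1 + max(-1, -1) = 0
  height(40) = 1 + max(0, 0) = 1
  height(27) = 1 + max(1, 1) = 2
  height(20) = 1 + max(3, 2) = 4
Height = 4


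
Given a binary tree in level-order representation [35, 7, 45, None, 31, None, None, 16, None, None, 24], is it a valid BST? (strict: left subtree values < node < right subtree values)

Level-order array: [35, 7, 45, None, 31, None, None, 16, None, None, 24]
Validate using subtree bounds (lo, hi): at each node, require lo < value < hi,
then recurse left with hi=value and right with lo=value.
Preorder trace (stopping at first violation):
  at node 35 with bounds (-inf, +inf): OK
  at node 7 with bounds (-inf, 35): OK
  at node 31 with bounds (7, 35): OK
  at node 16 with bounds (7, 31): OK
  at node 24 with bounds (16, 31): OK
  at node 45 with bounds (35, +inf): OK
No violation found at any node.
Result: Valid BST


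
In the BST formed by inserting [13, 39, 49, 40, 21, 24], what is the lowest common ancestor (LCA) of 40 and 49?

Tree insertion order: [13, 39, 49, 40, 21, 24]
Tree (level-order array): [13, None, 39, 21, 49, None, 24, 40]
In a BST, the LCA of p=40, q=49 is the first node v on the
root-to-leaf path with p <= v <= q (go left if both < v, right if both > v).
Walk from root:
  at 13: both 40 and 49 > 13, go right
  at 39: both 40 and 49 > 39, go right
  at 49: 40 <= 49 <= 49, this is the LCA
LCA = 49


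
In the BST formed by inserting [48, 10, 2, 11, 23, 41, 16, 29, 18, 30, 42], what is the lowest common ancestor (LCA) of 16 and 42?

Tree insertion order: [48, 10, 2, 11, 23, 41, 16, 29, 18, 30, 42]
Tree (level-order array): [48, 10, None, 2, 11, None, None, None, 23, 16, 41, None, 18, 29, 42, None, None, None, 30]
In a BST, the LCA of p=16, q=42 is the first node v on the
root-to-leaf path with p <= v <= q (go left if both < v, right if both > v).
Walk from root:
  at 48: both 16 and 42 < 48, go left
  at 10: both 16 and 42 > 10, go right
  at 11: both 16 and 42 > 11, go right
  at 23: 16 <= 23 <= 42, this is the LCA
LCA = 23


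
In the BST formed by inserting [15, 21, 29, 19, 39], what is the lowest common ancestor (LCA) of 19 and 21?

Tree insertion order: [15, 21, 29, 19, 39]
Tree (level-order array): [15, None, 21, 19, 29, None, None, None, 39]
In a BST, the LCA of p=19, q=21 is the first node v on the
root-to-leaf path with p <= v <= q (go left if both < v, right if both > v).
Walk from root:
  at 15: both 19 and 21 > 15, go right
  at 21: 19 <= 21 <= 21, this is the LCA
LCA = 21


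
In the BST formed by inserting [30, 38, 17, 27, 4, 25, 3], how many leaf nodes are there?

Tree built from: [30, 38, 17, 27, 4, 25, 3]
Tree (level-order array): [30, 17, 38, 4, 27, None, None, 3, None, 25]
Rule: A leaf has 0 children.
Per-node child counts:
  node 30: 2 child(ren)
  node 17: 2 child(ren)
  node 4: 1 child(ren)
  node 3: 0 child(ren)
  node 27: 1 child(ren)
  node 25: 0 child(ren)
  node 38: 0 child(ren)
Matching nodes: [3, 25, 38]
Count of leaf nodes: 3


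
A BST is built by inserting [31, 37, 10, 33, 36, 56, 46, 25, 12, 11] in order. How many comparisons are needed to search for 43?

Search path for 43: 31 -> 37 -> 56 -> 46
Found: False
Comparisons: 4


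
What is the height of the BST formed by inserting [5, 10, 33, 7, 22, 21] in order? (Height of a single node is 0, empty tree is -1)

Insertion order: [5, 10, 33, 7, 22, 21]
Tree (level-order array): [5, None, 10, 7, 33, None, None, 22, None, 21]
Compute height bottom-up (empty subtree = -1):
  height(7) = 1 + max(-1, -1) = 0
  height(21) = 1 + max(-1, -1) = 0
  height(22) = 1 + max(0, -1) = 1
  height(33) = 1 + max(1, -1) = 2
  height(10) = 1 + max(0, 2) = 3
  height(5) = 1 + max(-1, 3) = 4
Height = 4


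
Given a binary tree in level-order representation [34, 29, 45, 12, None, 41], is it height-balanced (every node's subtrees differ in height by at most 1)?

Tree (level-order array): [34, 29, 45, 12, None, 41]
Definition: a tree is height-balanced if, at every node, |h(left) - h(right)| <= 1 (empty subtree has height -1).
Bottom-up per-node check:
  node 12: h_left=-1, h_right=-1, diff=0 [OK], height=0
  node 29: h_left=0, h_right=-1, diff=1 [OK], height=1
  node 41: h_left=-1, h_right=-1, diff=0 [OK], height=0
  node 45: h_left=0, h_right=-1, diff=1 [OK], height=1
  node 34: h_left=1, h_right=1, diff=0 [OK], height=2
All nodes satisfy the balance condition.
Result: Balanced


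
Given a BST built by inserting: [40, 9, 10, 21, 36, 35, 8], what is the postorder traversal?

Tree insertion order: [40, 9, 10, 21, 36, 35, 8]
Tree (level-order array): [40, 9, None, 8, 10, None, None, None, 21, None, 36, 35]
Postorder traversal: [8, 35, 36, 21, 10, 9, 40]


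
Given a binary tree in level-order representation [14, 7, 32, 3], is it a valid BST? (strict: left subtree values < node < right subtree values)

Level-order array: [14, 7, 32, 3]
Validate using subtree bounds (lo, hi): at each node, require lo < value < hi,
then recurse left with hi=value and right with lo=value.
Preorder trace (stopping at first violation):
  at node 14 with bounds (-inf, +inf): OK
  at node 7 with bounds (-inf, 14): OK
  at node 3 with bounds (-inf, 7): OK
  at node 32 with bounds (14, +inf): OK
No violation found at any node.
Result: Valid BST


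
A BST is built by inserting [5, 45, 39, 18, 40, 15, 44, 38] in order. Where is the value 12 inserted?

Starting tree (level order): [5, None, 45, 39, None, 18, 40, 15, 38, None, 44]
Insertion path: 5 -> 45 -> 39 -> 18 -> 15
Result: insert 12 as left child of 15
Final tree (level order): [5, None, 45, 39, None, 18, 40, 15, 38, None, 44, 12]


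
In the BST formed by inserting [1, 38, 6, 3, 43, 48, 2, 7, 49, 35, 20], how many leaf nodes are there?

Tree built from: [1, 38, 6, 3, 43, 48, 2, 7, 49, 35, 20]
Tree (level-order array): [1, None, 38, 6, 43, 3, 7, None, 48, 2, None, None, 35, None, 49, None, None, 20]
Rule: A leaf has 0 children.
Per-node child counts:
  node 1: 1 child(ren)
  node 38: 2 child(ren)
  node 6: 2 child(ren)
  node 3: 1 child(ren)
  node 2: 0 child(ren)
  node 7: 1 child(ren)
  node 35: 1 child(ren)
  node 20: 0 child(ren)
  node 43: 1 child(ren)
  node 48: 1 child(ren)
  node 49: 0 child(ren)
Matching nodes: [2, 20, 49]
Count of leaf nodes: 3


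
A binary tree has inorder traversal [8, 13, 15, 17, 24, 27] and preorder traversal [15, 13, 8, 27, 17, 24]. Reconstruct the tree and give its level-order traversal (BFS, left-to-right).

Inorder:  [8, 13, 15, 17, 24, 27]
Preorder: [15, 13, 8, 27, 17, 24]
Algorithm: preorder visits root first, so consume preorder in order;
for each root, split the current inorder slice at that value into
left-subtree inorder and right-subtree inorder, then recurse.
Recursive splits:
  root=15; inorder splits into left=[8, 13], right=[17, 24, 27]
  root=13; inorder splits into left=[8], right=[]
  root=8; inorder splits into left=[], right=[]
  root=27; inorder splits into left=[17, 24], right=[]
  root=17; inorder splits into left=[], right=[24]
  root=24; inorder splits into left=[], right=[]
Reconstructed level-order: [15, 13, 27, 8, 17, 24]


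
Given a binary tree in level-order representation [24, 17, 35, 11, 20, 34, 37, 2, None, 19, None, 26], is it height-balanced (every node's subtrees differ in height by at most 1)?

Tree (level-order array): [24, 17, 35, 11, 20, 34, 37, 2, None, 19, None, 26]
Definition: a tree is height-balanced if, at every node, |h(left) - h(right)| <= 1 (empty subtree has height -1).
Bottom-up per-node check:
  node 2: h_left=-1, h_right=-1, diff=0 [OK], height=0
  node 11: h_left=0, h_right=-1, diff=1 [OK], height=1
  node 19: h_left=-1, h_right=-1, diff=0 [OK], height=0
  node 20: h_left=0, h_right=-1, diff=1 [OK], height=1
  node 17: h_left=1, h_right=1, diff=0 [OK], height=2
  node 26: h_left=-1, h_right=-1, diff=0 [OK], height=0
  node 34: h_left=0, h_right=-1, diff=1 [OK], height=1
  node 37: h_left=-1, h_right=-1, diff=0 [OK], height=0
  node 35: h_left=1, h_right=0, diff=1 [OK], height=2
  node 24: h_left=2, h_right=2, diff=0 [OK], height=3
All nodes satisfy the balance condition.
Result: Balanced


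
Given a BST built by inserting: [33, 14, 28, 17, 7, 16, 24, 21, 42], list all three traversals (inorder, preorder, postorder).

Tree insertion order: [33, 14, 28, 17, 7, 16, 24, 21, 42]
Tree (level-order array): [33, 14, 42, 7, 28, None, None, None, None, 17, None, 16, 24, None, None, 21]
Inorder (L, root, R): [7, 14, 16, 17, 21, 24, 28, 33, 42]
Preorder (root, L, R): [33, 14, 7, 28, 17, 16, 24, 21, 42]
Postorder (L, R, root): [7, 16, 21, 24, 17, 28, 14, 42, 33]


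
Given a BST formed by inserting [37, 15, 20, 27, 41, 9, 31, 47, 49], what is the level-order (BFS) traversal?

Tree insertion order: [37, 15, 20, 27, 41, 9, 31, 47, 49]
Tree (level-order array): [37, 15, 41, 9, 20, None, 47, None, None, None, 27, None, 49, None, 31]
BFS from the root, enqueuing left then right child of each popped node:
  queue [37] -> pop 37, enqueue [15, 41], visited so far: [37]
  queue [15, 41] -> pop 15, enqueue [9, 20], visited so far: [37, 15]
  queue [41, 9, 20] -> pop 41, enqueue [47], visited so far: [37, 15, 41]
  queue [9, 20, 47] -> pop 9, enqueue [none], visited so far: [37, 15, 41, 9]
  queue [20, 47] -> pop 20, enqueue [27], visited so far: [37, 15, 41, 9, 20]
  queue [47, 27] -> pop 47, enqueue [49], visited so far: [37, 15, 41, 9, 20, 47]
  queue [27, 49] -> pop 27, enqueue [31], visited so far: [37, 15, 41, 9, 20, 47, 27]
  queue [49, 31] -> pop 49, enqueue [none], visited so far: [37, 15, 41, 9, 20, 47, 27, 49]
  queue [31] -> pop 31, enqueue [none], visited so far: [37, 15, 41, 9, 20, 47, 27, 49, 31]
Result: [37, 15, 41, 9, 20, 47, 27, 49, 31]


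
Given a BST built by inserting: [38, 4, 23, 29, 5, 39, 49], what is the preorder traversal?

Tree insertion order: [38, 4, 23, 29, 5, 39, 49]
Tree (level-order array): [38, 4, 39, None, 23, None, 49, 5, 29]
Preorder traversal: [38, 4, 23, 5, 29, 39, 49]


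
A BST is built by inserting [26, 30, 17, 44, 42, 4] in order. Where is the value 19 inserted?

Starting tree (level order): [26, 17, 30, 4, None, None, 44, None, None, 42]
Insertion path: 26 -> 17
Result: insert 19 as right child of 17
Final tree (level order): [26, 17, 30, 4, 19, None, 44, None, None, None, None, 42]


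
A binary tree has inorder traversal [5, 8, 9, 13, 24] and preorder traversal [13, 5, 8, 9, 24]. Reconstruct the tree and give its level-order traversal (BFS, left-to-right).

Inorder:  [5, 8, 9, 13, 24]
Preorder: [13, 5, 8, 9, 24]
Algorithm: preorder visits root first, so consume preorder in order;
for each root, split the current inorder slice at that value into
left-subtree inorder and right-subtree inorder, then recurse.
Recursive splits:
  root=13; inorder splits into left=[5, 8, 9], right=[24]
  root=5; inorder splits into left=[], right=[8, 9]
  root=8; inorder splits into left=[], right=[9]
  root=9; inorder splits into left=[], right=[]
  root=24; inorder splits into left=[], right=[]
Reconstructed level-order: [13, 5, 24, 8, 9]


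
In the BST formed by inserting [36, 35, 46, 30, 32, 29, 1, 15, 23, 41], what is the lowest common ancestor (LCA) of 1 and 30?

Tree insertion order: [36, 35, 46, 30, 32, 29, 1, 15, 23, 41]
Tree (level-order array): [36, 35, 46, 30, None, 41, None, 29, 32, None, None, 1, None, None, None, None, 15, None, 23]
In a BST, the LCA of p=1, q=30 is the first node v on the
root-to-leaf path with p <= v <= q (go left if both < v, right if both > v).
Walk from root:
  at 36: both 1 and 30 < 36, go left
  at 35: both 1 and 30 < 35, go left
  at 30: 1 <= 30 <= 30, this is the LCA
LCA = 30


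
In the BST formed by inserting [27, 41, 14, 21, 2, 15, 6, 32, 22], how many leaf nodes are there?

Tree built from: [27, 41, 14, 21, 2, 15, 6, 32, 22]
Tree (level-order array): [27, 14, 41, 2, 21, 32, None, None, 6, 15, 22]
Rule: A leaf has 0 children.
Per-node child counts:
  node 27: 2 child(ren)
  node 14: 2 child(ren)
  node 2: 1 child(ren)
  node 6: 0 child(ren)
  node 21: 2 child(ren)
  node 15: 0 child(ren)
  node 22: 0 child(ren)
  node 41: 1 child(ren)
  node 32: 0 child(ren)
Matching nodes: [6, 15, 22, 32]
Count of leaf nodes: 4


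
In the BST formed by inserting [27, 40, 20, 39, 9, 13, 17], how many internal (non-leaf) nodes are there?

Tree built from: [27, 40, 20, 39, 9, 13, 17]
Tree (level-order array): [27, 20, 40, 9, None, 39, None, None, 13, None, None, None, 17]
Rule: An internal node has at least one child.
Per-node child counts:
  node 27: 2 child(ren)
  node 20: 1 child(ren)
  node 9: 1 child(ren)
  node 13: 1 child(ren)
  node 17: 0 child(ren)
  node 40: 1 child(ren)
  node 39: 0 child(ren)
Matching nodes: [27, 20, 9, 13, 40]
Count of internal (non-leaf) nodes: 5


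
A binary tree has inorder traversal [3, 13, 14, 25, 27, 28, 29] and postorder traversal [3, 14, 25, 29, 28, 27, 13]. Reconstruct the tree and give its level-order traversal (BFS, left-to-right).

Inorder:   [3, 13, 14, 25, 27, 28, 29]
Postorder: [3, 14, 25, 29, 28, 27, 13]
Algorithm: postorder visits root last, so walk postorder right-to-left;
each value is the root of the current inorder slice — split it at that
value, recurse on the right subtree first, then the left.
Recursive splits:
  root=13; inorder splits into left=[3], right=[14, 25, 27, 28, 29]
  root=27; inorder splits into left=[14, 25], right=[28, 29]
  root=28; inorder splits into left=[], right=[29]
  root=29; inorder splits into left=[], right=[]
  root=25; inorder splits into left=[14], right=[]
  root=14; inorder splits into left=[], right=[]
  root=3; inorder splits into left=[], right=[]
Reconstructed level-order: [13, 3, 27, 25, 28, 14, 29]
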